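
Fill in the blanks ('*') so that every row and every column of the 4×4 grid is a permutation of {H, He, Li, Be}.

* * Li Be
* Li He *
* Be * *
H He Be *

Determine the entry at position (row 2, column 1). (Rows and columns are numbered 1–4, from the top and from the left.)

Be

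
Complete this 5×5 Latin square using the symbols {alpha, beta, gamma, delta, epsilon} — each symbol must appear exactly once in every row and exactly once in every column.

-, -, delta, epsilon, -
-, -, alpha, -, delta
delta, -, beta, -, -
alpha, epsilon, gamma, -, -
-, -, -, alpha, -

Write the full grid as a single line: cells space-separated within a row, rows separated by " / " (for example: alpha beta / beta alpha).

gamma beta delta epsilon alpha / epsilon gamma alpha beta delta / delta alpha beta gamma epsilon / alpha epsilon gamma delta beta / beta delta epsilon alpha gamma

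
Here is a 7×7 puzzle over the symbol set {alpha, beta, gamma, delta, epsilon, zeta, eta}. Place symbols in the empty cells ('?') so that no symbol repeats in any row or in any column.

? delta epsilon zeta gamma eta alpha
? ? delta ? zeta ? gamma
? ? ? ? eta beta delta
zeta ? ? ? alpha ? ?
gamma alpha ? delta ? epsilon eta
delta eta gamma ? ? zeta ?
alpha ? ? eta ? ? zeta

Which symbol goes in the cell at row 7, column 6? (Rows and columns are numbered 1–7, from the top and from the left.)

gamma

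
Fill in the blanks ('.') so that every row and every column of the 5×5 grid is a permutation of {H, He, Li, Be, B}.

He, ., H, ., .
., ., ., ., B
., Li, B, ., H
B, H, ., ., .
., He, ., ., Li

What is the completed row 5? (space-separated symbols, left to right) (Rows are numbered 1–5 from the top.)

(r1,c5) = Be
(r2,c2) = Be
(r3,c1) = Be
(r3,c4) = He
(r4,c5) = He
(r5,c1) = H
(r5,c3) = Be
(r5,c4) = B

H He Be B Li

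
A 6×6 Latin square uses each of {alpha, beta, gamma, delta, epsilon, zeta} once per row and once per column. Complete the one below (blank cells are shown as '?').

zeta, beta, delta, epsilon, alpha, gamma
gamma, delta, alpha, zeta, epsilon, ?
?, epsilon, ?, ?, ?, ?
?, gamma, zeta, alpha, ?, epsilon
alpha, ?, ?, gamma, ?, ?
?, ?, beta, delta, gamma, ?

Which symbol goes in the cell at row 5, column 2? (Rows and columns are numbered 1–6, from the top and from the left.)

(r2,c6): row 2 has {alpha,gamma,delta,epsilon,zeta}; column 6 has {gamma,epsilon}, so it must be beta.
(r3,c3): row 3 has {epsilon}; column 3 has {alpha,beta,delta,zeta}, so it must be gamma.
(r3,c4): row 3 has {gamma,epsilon}; column 4 has {alpha,gamma,delta,epsilon,zeta}, so it must be beta.
(r5,c2): row 5 has {alpha,gamma}; column 2 has {beta,gamma,delta,epsilon}, so it must be zeta.

zeta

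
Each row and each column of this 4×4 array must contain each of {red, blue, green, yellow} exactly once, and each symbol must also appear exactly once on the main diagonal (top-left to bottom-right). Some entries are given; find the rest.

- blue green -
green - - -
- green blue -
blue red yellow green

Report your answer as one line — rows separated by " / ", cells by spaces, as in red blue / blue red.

Cell (r2,c2): row 2 has {green}; column 2 has {red,blue,green}; the diagonal has {blue,green} → yellow.
Cell (r2,c3): row 2 has {green,yellow}; column 3 has {blue,green,yellow} → red.
Cell (r2,c4): row 2 has {red,green,yellow}; column 4 has {green} → blue.
Cell (r1,c1): row 1 has {blue,green}; column 1 has {blue,green}; the diagonal has {blue,green,yellow} → red.
Cell (r1,c4): row 1 has {red,blue,green}; column 4 has {blue,green} → yellow.
Cell (r3,c1): row 3 has {blue,green}; column 1 has {red,blue,green} → yellow.
Cell (r3,c4): row 3 has {blue,green,yellow}; column 4 has {blue,green,yellow} → red.

red blue green yellow / green yellow red blue / yellow green blue red / blue red yellow green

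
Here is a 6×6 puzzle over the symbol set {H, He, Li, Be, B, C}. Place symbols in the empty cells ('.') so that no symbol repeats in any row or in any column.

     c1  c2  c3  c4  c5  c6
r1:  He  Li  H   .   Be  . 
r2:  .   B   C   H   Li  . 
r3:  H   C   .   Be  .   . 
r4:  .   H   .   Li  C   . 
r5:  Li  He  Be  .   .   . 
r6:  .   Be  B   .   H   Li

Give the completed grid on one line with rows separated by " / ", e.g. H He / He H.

He Li H B Be C / Be B C H Li He / H C Li Be He B / B H He Li C Be / Li He Be C B H / C Be B He H Li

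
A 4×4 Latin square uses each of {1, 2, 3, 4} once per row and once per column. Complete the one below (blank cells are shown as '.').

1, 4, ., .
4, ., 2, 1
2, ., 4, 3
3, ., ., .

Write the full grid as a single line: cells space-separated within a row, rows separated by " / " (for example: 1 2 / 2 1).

1 4 3 2 / 4 3 2 1 / 2 1 4 3 / 3 2 1 4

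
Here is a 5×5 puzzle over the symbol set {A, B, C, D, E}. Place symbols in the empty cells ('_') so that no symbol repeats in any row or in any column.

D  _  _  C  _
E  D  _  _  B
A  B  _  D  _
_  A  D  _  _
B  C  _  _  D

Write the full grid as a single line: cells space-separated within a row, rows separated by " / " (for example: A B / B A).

D E B C A / E D C A B / A B E D C / C A D B E / B C A E D

(r1,c2) = E
(r1,c5) = A
(r2,c4) = A
(r4,c1) = C
(r4,c5) = E
(r5,c4) = E
(r1,c3) = B
(r2,c3) = C
(r3,c3) = E
(r3,c5) = C
(r4,c4) = B
(r5,c3) = A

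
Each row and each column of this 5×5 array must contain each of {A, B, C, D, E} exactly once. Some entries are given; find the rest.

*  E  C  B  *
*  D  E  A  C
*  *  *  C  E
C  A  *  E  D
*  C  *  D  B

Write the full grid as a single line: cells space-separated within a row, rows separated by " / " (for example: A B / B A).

D E C B A / B D E A C / A B D C E / C A B E D / E C A D B

(r1,c5) = A
(r2,c1) = B
(r3,c2) = B
(r4,c3) = B
(r5,c3) = A
(r1,c1) = D
(r3,c1) = A
(r3,c3) = D
(r5,c1) = E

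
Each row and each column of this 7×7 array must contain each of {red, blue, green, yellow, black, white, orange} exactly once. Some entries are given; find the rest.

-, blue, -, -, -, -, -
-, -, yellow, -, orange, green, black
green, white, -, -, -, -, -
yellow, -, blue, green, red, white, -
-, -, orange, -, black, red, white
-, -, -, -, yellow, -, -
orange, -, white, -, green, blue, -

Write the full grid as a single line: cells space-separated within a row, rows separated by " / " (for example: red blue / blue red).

black blue red orange white yellow green / white red yellow blue orange green black / green white black red blue orange yellow / yellow black blue green red white orange / blue green orange yellow black red white / red orange green white yellow black blue / orange yellow white black green blue red

At row 1, column 5: row 1 has {blue}; column 5 has {red,green,yellow,black,orange}; that leaves white.
At row 2, column 2: row 2 has {green,yellow,black,orange}; column 2 has {blue,white}; that leaves red.
At row 3, column 5: row 3 has {green,white}; column 5 has {red,green,yellow,black,white,orange}; that leaves blue.
At row 4, column 7: row 4 has {red,blue,green,yellow,white}; column 7 has {black,white}; that leaves orange.
At row 5, column 1: row 5 has {red,black,white,orange}; column 1 has {green,yellow,orange}; that leaves blue.
At row 5, column 4: row 5 has {red,blue,black,white,orange}; column 4 has {green}; that leaves yellow.
At row 2, column 1: row 2 has {red,green,yellow,black,orange}; column 1 has {blue,green,yellow,orange}; that leaves white.
At row 2, column 4: row 2 has {red,green,yellow,black,white,orange}; column 4 has {green,yellow}; that leaves blue.
At row 4, column 2: row 4 has {red,blue,green,yellow,white,orange}; column 2 has {red,blue,white}; that leaves black.
At row 5, column 2: row 5 has {red,blue,yellow,black,white,orange}; column 2 has {red,blue,black,white}; that leaves green.
At row 6, column 2: row 6 has {yellow}; column 2 has {red,blue,green,black,white}; that leaves orange.
At row 6, column 6: row 6 has {yellow,orange}; column 6 has {red,blue,green,white}; that leaves black.
At row 7, column 2: row 7 has {blue,green,white,orange}; column 2 has {red,blue,green,black,white,orange}; that leaves yellow.
At row 7, column 7: row 7 has {blue,green,yellow,white,orange}; column 7 has {black,white,orange}; that leaves red.
At row 3, column 7: row 3 has {blue,green,white}; column 7 has {red,black,white,orange}; that leaves yellow.
At row 6, column 1: row 6 has {yellow,black,orange}; column 1 has {blue,green,yellow,white,orange}; that leaves red.
At row 6, column 3: row 6 has {red,yellow,black,orange}; column 3 has {blue,yellow,white,orange}; that leaves green.
At row 6, column 4: row 6 has {red,green,yellow,black,orange}; column 4 has {blue,green,yellow}; that leaves white.
At row 6, column 7: row 6 has {red,green,yellow,black,white,orange}; column 7 has {red,yellow,black,white,orange}; that leaves blue.
At row 7, column 4: row 7 has {red,blue,green,yellow,white,orange}; column 4 has {blue,green,yellow,white}; that leaves black.
At row 1, column 1: row 1 has {blue,white}; column 1 has {red,blue,green,yellow,white,orange}; that leaves black.
At row 1, column 3: row 1 has {blue,black,white}; column 3 has {blue,green,yellow,white,orange}; that leaves red.
At row 1, column 4: row 1 has {red,blue,black,white}; column 4 has {blue,green,yellow,black,white}; that leaves orange.
At row 1, column 6: row 1 has {red,blue,black,white,orange}; column 6 has {red,blue,green,black,white}; that leaves yellow.
At row 1, column 7: row 1 has {red,blue,yellow,black,white,orange}; column 7 has {red,blue,yellow,black,white,orange}; that leaves green.
At row 3, column 3: row 3 has {blue,green,yellow,white}; column 3 has {red,blue,green,yellow,white,orange}; that leaves black.
At row 3, column 4: row 3 has {blue,green,yellow,black,white}; column 4 has {blue,green,yellow,black,white,orange}; that leaves red.
At row 3, column 6: row 3 has {red,blue,green,yellow,black,white}; column 6 has {red,blue,green,yellow,black,white}; that leaves orange.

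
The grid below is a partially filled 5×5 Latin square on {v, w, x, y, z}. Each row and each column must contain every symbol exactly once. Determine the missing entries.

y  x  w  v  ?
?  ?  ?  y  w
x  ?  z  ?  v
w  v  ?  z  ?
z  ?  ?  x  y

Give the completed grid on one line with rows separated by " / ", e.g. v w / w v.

y x w v z / v z x y w / x y z w v / w v y z x / z w v x y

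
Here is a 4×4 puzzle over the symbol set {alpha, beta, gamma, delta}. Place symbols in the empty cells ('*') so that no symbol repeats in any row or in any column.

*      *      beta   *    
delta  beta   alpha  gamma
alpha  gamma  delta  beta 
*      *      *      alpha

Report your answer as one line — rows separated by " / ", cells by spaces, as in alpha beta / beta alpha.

gamma alpha beta delta / delta beta alpha gamma / alpha gamma delta beta / beta delta gamma alpha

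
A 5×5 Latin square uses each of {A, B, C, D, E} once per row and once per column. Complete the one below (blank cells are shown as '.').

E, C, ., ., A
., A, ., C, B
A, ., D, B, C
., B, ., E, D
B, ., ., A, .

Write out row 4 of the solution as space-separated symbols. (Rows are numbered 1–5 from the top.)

C B A E D

(r1,c3) = B
(r1,c4) = D
(r2,c1) = D
(r2,c3) = E
(r3,c2) = E
(r4,c1) = C
(r4,c3) = A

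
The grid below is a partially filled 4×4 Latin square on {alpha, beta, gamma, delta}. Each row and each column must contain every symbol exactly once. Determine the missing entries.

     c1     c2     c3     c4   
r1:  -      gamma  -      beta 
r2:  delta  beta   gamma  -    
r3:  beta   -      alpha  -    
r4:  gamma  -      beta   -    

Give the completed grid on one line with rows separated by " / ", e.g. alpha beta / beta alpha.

At row 1, column 1: row 1 has {beta,gamma}; column 1 has {beta,gamma,delta}; that leaves alpha.
At row 1, column 3: row 1 has {alpha,beta,gamma}; column 3 has {alpha,beta,gamma}; that leaves delta.
At row 2, column 4: row 2 has {beta,gamma,delta}; column 4 has {beta}; that leaves alpha.
At row 3, column 2: row 3 has {alpha,beta}; column 2 has {beta,gamma}; that leaves delta.
At row 3, column 4: row 3 has {alpha,beta,delta}; column 4 has {alpha,beta}; that leaves gamma.
At row 4, column 2: row 4 has {beta,gamma}; column 2 has {beta,gamma,delta}; that leaves alpha.
At row 4, column 4: row 4 has {alpha,beta,gamma}; column 4 has {alpha,beta,gamma}; that leaves delta.

alpha gamma delta beta / delta beta gamma alpha / beta delta alpha gamma / gamma alpha beta delta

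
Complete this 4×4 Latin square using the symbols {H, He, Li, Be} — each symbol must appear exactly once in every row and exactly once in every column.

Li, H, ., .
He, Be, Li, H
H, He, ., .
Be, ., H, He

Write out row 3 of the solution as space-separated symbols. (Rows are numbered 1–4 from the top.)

At row 1, column 4: row 1 has {H,Li}; column 4 has {H,He}; that leaves Be.
At row 3, column 3: row 3 has {H,He}; column 3 has {H,Li}; that leaves Be.
At row 3, column 4: row 3 has {H,He,Be}; column 4 has {H,He,Be}; that leaves Li.

H He Be Li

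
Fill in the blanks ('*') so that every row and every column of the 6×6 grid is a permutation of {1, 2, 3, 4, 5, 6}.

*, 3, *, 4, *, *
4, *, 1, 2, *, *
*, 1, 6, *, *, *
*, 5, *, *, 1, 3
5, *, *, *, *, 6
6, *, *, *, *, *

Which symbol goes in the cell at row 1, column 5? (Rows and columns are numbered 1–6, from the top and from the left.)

6

At row 2, column 2: row 2 has {1,2,4}; column 2 has {1,3,5}; that leaves 6.
At row 2, column 6: row 2 has {1,2,4,6}; column 6 has {3,6}; that leaves 5.
At row 4, column 1: row 4 has {1,3,5}; column 1 has {4,5,6}; that leaves 2.
At row 4, column 3: row 4 has {1,2,3,5}; column 3 has {1,6}; that leaves 4.
At row 4, column 4: row 4 has {1,2,3,4,5}; column 4 has {2,4}; that leaves 6.
At row 1, column 1: row 1 has {3,4}; column 1 has {2,4,5,6}; that leaves 1.
At row 1, column 6: row 1 has {1,3,4}; column 6 has {3,5,6}; that leaves 2.
At row 2, column 5: row 2 has {1,2,4,5,6}; column 5 has {1}; that leaves 3.
At row 3, column 1: row 3 has {1,6}; column 1 has {1,2,4,5,6}; that leaves 3.
At row 3, column 4: row 3 has {1,3,6}; column 4 has {2,4,6}; that leaves 5.
At row 3, column 6: row 3 has {1,3,5,6}; column 6 has {2,3,5,6}; that leaves 4.
At row 6, column 6: row 6 has {6}; column 6 has {2,3,4,5,6}; that leaves 1.
At row 1, column 3: row 1 has {1,2,3,4}; column 3 has {1,4,6}; that leaves 5.
At row 1, column 5: row 1 has {1,2,3,4,5}; column 5 has {1,3}; that leaves 6.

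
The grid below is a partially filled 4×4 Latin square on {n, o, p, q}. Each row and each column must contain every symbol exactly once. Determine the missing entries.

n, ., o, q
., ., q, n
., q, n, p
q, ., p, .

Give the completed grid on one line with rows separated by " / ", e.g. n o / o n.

n p o q / p o q n / o q n p / q n p o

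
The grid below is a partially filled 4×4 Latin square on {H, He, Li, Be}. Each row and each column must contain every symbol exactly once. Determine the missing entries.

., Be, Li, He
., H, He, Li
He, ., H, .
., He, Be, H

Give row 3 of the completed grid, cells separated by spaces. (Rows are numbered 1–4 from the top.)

Cell (r1,c1): row 1 has {He,Li,Be}; column 1 has {He} → H.
Cell (r2,c1): row 2 has {H,He,Li}; column 1 has {H,He} → Be.
Cell (r3,c2): row 3 has {H,He}; column 2 has {H,He,Be} → Li.
Cell (r3,c4): row 3 has {H,He,Li}; column 4 has {H,He,Li} → Be.

He Li H Be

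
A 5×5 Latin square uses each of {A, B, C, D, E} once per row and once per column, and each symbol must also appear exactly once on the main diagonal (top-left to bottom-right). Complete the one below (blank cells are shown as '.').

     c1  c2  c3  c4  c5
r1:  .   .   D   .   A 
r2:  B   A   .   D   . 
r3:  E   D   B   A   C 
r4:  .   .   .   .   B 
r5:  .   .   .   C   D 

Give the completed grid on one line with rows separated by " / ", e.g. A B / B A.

C E D B A / B A C D E / E D B A C / D C A E B / A B E C D

(r1,c1) = C
(r2,c5) = E
(r4,c4) = E
(r5,c1) = A
(r5,c3) = E
(r1,c4) = B
(r2,c3) = C
(r4,c1) = D
(r4,c2) = C
(r4,c3) = A
(r5,c2) = B
(r1,c2) = E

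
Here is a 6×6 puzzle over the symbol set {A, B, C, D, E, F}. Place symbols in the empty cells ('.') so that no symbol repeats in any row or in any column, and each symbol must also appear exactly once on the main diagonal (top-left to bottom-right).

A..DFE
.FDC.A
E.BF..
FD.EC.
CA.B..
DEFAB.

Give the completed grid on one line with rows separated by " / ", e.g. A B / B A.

A B C D F E / B F D C E A / E C B F A D / F D A E C B / C A E B D F / D E F A B C

(r1,c3): row 1 has {A,D,E,F}; column 3 has {B,D,F}, so it must be C.
(r2,c1): row 2 has {A,C,D,F}; column 1 has {A,C,D,E,F}, so it must be B.
(r2,c5): row 2 has {A,B,C,D,F}; column 5 has {B,C,F}, so it must be E.
(r3,c2): row 3 has {B,E,F}; column 2 has {A,D,E,F}, so it must be C.
(r3,c6): row 3 has {B,C,E,F}; column 6 has {A,E}, so it must be D.
(r4,c3): row 4 has {C,D,E,F}; column 3 has {B,C,D,F}, so it must be A.
(r4,c6): row 4 has {A,C,D,E,F}; column 6 has {A,D,E}, so it must be B.
(r5,c3): row 5 has {A,B,C}; column 3 has {A,B,C,D,F}, so it must be E.
(r5,c5): row 5 has {A,B,C,E}; column 5 has {B,C,E,F}; the diagonal has {A,B,E,F}, so it must be D.
(r5,c6): row 5 has {A,B,C,D,E}; column 6 has {A,B,D,E}, so it must be F.
(r6,c6): row 6 has {A,B,D,E,F}; column 6 has {A,B,D,E,F}; the diagonal has {A,B,D,E,F}, so it must be C.
(r1,c2): row 1 has {A,C,D,E,F}; column 2 has {A,C,D,E,F}, so it must be B.
(r3,c5): row 3 has {B,C,D,E,F}; column 5 has {B,C,D,E,F}, so it must be A.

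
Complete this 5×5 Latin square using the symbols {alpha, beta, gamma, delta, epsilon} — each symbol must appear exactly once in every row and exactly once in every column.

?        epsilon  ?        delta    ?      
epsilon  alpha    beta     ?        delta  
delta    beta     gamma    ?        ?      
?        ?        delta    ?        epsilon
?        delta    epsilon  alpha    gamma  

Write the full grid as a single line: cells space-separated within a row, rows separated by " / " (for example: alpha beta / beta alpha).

(r1,c3) = alpha
(r1,c5) = beta
(r2,c4) = gamma
(r3,c4) = epsilon
(r3,c5) = alpha
(r4,c2) = gamma
(r4,c4) = beta
(r5,c1) = beta
(r1,c1) = gamma
(r4,c1) = alpha

gamma epsilon alpha delta beta / epsilon alpha beta gamma delta / delta beta gamma epsilon alpha / alpha gamma delta beta epsilon / beta delta epsilon alpha gamma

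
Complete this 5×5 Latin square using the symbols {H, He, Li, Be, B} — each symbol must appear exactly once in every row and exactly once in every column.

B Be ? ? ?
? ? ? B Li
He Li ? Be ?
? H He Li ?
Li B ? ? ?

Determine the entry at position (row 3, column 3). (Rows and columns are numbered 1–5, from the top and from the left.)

B

Cell (r2,c2): row 2 has {Li,B}; column 2 has {H,Li,Be,B} → He.
Cell (r4,c1): row 4 has {H,He,Li}; column 1 has {He,Li,B} → Be.
Cell (r4,c5): row 4 has {H,He,Li,Be}; column 5 has {Li} → B.
Cell (r2,c1): row 2 has {He,Li,B}; column 1 has {He,Li,Be,B} → H.
Cell (r2,c3): row 2 has {H,He,Li,B}; column 3 has {He} → Be.
Cell (r3,c5): row 3 has {He,Li,Be}; column 5 has {Li,B} → H.
Cell (r5,c3): row 5 has {Li,B}; column 3 has {He,Be} → H.
Cell (r5,c4): row 5 has {H,Li,B}; column 4 has {Li,Be,B} → He.
Cell (r5,c5): row 5 has {H,He,Li,B}; column 5 has {H,Li,B} → Be.
Cell (r1,c3): row 1 has {Be,B}; column 3 has {H,He,Be} → Li.
Cell (r1,c4): row 1 has {Li,Be,B}; column 4 has {He,Li,Be,B} → H.
Cell (r1,c5): row 1 has {H,Li,Be,B}; column 5 has {H,Li,Be,B} → He.
Cell (r3,c3): row 3 has {H,He,Li,Be}; column 3 has {H,He,Li,Be} → B.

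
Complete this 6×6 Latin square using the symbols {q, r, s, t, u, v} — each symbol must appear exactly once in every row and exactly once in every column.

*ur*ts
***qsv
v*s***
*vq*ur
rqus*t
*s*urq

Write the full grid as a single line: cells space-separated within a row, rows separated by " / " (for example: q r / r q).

q u r v t s / u r t q s v / v t s r q u / s v q t u r / r q u s v t / t s v u r q

Cell (r1,c1): row 1 has {r,s,t,u}; column 1 has {r,v} → q.
Cell (r1,c4): row 1 has {q,r,s,t,u}; column 4 has {q,s,u} → v.
Cell (r2,c3): row 2 has {q,s,v}; column 3 has {q,r,s,u} → t.
Cell (r3,c5): row 3 has {s,v}; column 5 has {r,s,t,u} → q.
Cell (r3,c6): row 3 has {q,s,v}; column 6 has {q,r,s,t,v} → u.
Cell (r4,c4): row 4 has {q,r,u,v}; column 4 has {q,s,u,v} → t.
Cell (r5,c5): row 5 has {q,r,s,t,u}; column 5 has {q,r,s,t,u} → v.
Cell (r6,c1): row 6 has {q,r,s,u}; column 1 has {q,r,v} → t.
Cell (r6,c3): row 6 has {q,r,s,t,u}; column 3 has {q,r,s,t,u} → v.
Cell (r2,c1): row 2 has {q,s,t,v}; column 1 has {q,r,t,v} → u.
Cell (r2,c2): row 2 has {q,s,t,u,v}; column 2 has {q,s,u,v} → r.
Cell (r3,c2): row 3 has {q,s,u,v}; column 2 has {q,r,s,u,v} → t.
Cell (r3,c4): row 3 has {q,s,t,u,v}; column 4 has {q,s,t,u,v} → r.
Cell (r4,c1): row 4 has {q,r,t,u,v}; column 1 has {q,r,t,u,v} → s.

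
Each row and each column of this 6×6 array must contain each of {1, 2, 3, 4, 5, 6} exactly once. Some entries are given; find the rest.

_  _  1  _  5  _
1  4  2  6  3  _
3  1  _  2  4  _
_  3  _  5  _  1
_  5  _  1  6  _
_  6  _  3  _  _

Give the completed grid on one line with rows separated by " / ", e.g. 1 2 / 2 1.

(r1,c2) = 2
(r1,c4) = 4
(r2,c6) = 5
(r3,c6) = 6
(r4,c5) = 2
(r6,c5) = 1
(r1,c1) = 6
(r1,c6) = 3
(r3,c3) = 5
(r4,c1) = 4
(r4,c3) = 6
(r5,c1) = 2
(r5,c6) = 4
(r6,c1) = 5
(r6,c3) = 4
(r6,c6) = 2
(r5,c3) = 3

6 2 1 4 5 3 / 1 4 2 6 3 5 / 3 1 5 2 4 6 / 4 3 6 5 2 1 / 2 5 3 1 6 4 / 5 6 4 3 1 2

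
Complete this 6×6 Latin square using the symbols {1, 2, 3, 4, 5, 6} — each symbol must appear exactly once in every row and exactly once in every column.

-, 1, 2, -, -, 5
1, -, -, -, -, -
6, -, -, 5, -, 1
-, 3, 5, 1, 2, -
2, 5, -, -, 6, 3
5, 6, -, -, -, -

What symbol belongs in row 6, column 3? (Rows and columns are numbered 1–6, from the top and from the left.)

3

(r4,c1): row 4 has {1,2,3,5}; column 1 has {1,2,5,6}, so it must be 4.
(r4,c6): row 4 has {1,2,3,4,5}; column 6 has {1,3,5}, so it must be 6.
(r5,c4): row 5 has {2,3,5,6}; column 4 has {1,5}, so it must be 4.
(r1,c1): row 1 has {1,2,5}; column 1 has {1,2,4,5,6}, so it must be 3.
(r1,c4): row 1 has {1,2,3,5}; column 4 has {1,4,5}, so it must be 6.
(r1,c5): row 1 has {1,2,3,5,6}; column 5 has {2,6}, so it must be 4.
(r3,c5): row 3 has {1,5,6}; column 5 has {2,4,6}, so it must be 3.
(r5,c3): row 5 has {2,3,4,5,6}; column 3 has {2,5}, so it must be 1.
(r6,c5): row 6 has {5,6}; column 5 has {2,3,4,6}, so it must be 1.
(r2,c5): row 2 has {1}; column 5 has {1,2,3,4,6}, so it must be 5.
(r3,c3): row 3 has {1,3,5,6}; column 3 has {1,2,5}, so it must be 4.
(r6,c3): row 6 has {1,5,6}; column 3 has {1,2,4,5}, so it must be 3.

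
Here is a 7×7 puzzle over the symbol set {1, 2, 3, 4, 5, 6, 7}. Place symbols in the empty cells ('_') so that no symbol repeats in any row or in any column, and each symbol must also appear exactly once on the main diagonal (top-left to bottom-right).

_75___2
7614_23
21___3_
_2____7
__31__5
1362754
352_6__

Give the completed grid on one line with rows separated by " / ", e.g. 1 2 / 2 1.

4 7 5 6 3 1 2 / 7 6 1 4 5 2 3 / 2 1 7 5 4 3 6 / 5 2 4 3 1 6 7 / 6 4 3 1 2 7 5 / 1 3 6 2 7 5 4 / 3 5 2 7 6 4 1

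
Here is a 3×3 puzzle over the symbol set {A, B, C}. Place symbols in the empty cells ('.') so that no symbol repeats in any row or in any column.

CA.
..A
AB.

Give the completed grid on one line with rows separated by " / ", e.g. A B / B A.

At row 1, column 3: row 1 has {A,C}; column 3 has {A}; that leaves B.
At row 2, column 1: row 2 has {A}; column 1 has {A,C}; that leaves B.
At row 2, column 2: row 2 has {A,B}; column 2 has {A,B}; that leaves C.
At row 3, column 3: row 3 has {A,B}; column 3 has {A,B}; that leaves C.

C A B / B C A / A B C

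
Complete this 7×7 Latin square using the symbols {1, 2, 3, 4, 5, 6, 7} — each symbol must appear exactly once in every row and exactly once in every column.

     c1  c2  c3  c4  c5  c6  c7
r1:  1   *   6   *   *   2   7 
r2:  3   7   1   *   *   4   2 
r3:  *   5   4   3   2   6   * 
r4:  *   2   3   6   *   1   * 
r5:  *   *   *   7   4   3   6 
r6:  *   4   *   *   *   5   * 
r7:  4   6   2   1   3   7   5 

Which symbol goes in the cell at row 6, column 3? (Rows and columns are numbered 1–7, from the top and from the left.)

row 1 has {1,2,6,7}; column 2 has {2,4,5,6,7} — only 3 is left for (r1,c2).
row 1 has {1,2,3,6,7}; column 5 has {2,3,4} — only 5 is left for (r1,c5).
row 2 has {1,2,3,4,7}; column 4 has {1,3,6,7} — only 5 is left for (r2,c4).
row 2 has {1,2,3,4,5,7}; column 5 has {2,3,4,5} — only 6 is left for (r2,c5).
row 3 has {2,3,4,5,6}; column 1 has {1,3,4} — only 7 is left for (r3,c1).
row 3 has {2,3,4,5,6,7}; column 7 has {2,5,6,7} — only 1 is left for (r3,c7).
row 4 has {1,2,3,6}; column 1 has {1,3,4,7} — only 5 is left for (r4,c1).
row 4 has {1,2,3,5,6}; column 5 has {2,3,4,5,6} — only 7 is left for (r4,c5).
row 4 has {1,2,3,5,6,7}; column 7 has {1,2,5,6,7} — only 4 is left for (r4,c7).
row 5 has {3,4,6,7}; column 1 has {1,3,4,5,7} — only 2 is left for (r5,c1).
row 5 has {2,3,4,6,7}; column 2 has {2,3,4,5,6,7} — only 1 is left for (r5,c2).
row 5 has {1,2,3,4,6,7}; column 3 has {1,2,3,4,6} — only 5 is left for (r5,c3).
row 6 has {4,5}; column 1 has {1,2,3,4,5,7} — only 6 is left for (r6,c1).
row 6 has {4,5,6}; column 3 has {1,2,3,4,5,6} — only 7 is left for (r6,c3).

7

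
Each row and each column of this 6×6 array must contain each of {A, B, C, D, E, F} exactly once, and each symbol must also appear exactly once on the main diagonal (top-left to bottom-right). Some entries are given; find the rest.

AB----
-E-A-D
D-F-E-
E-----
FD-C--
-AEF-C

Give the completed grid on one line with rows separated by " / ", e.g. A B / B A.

A B D E C F / C E B A F D / D C F B E A / E F C D A B / F D A C B E / B A E F D C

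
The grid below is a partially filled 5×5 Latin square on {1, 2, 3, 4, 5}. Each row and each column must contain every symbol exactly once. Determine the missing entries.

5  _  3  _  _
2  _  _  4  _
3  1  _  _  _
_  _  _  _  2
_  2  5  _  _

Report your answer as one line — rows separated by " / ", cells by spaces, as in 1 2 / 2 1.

5 4 3 2 1 / 2 3 1 4 5 / 3 1 2 5 4 / 1 5 4 3 2 / 4 2 5 1 3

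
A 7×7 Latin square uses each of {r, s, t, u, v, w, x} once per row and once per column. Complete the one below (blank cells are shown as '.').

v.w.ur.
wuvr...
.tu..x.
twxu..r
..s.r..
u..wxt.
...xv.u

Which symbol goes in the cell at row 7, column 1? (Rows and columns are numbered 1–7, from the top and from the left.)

s

(r2,c6) = s
(r4,c5) = s
(r4,c6) = v
(r5,c1) = x
(r5,c2) = v
(r5,c4) = t
(r5,c7) = w
(r6,c3) = r
(r7,c3) = t
(r7,c6) = w
(r1,c4) = s
(r2,c5) = t
(r2,c7) = x
(r3,c4) = v
(r3,c5) = w
(r3,c7) = s
(r5,c6) = u
(r6,c2) = s
(r6,c7) = v
(r7,c2) = r
(r1,c2) = x
(r1,c7) = t
(r3,c1) = r
(r7,c1) = s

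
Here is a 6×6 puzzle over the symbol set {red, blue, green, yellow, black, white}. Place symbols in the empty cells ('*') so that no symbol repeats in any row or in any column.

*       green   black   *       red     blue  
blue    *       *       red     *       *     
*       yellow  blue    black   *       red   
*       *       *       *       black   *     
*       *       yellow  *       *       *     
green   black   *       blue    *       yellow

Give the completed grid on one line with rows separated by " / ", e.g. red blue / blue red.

yellow green black white red blue / blue white green red yellow black / white yellow blue black green red / red blue white yellow black green / black red yellow green blue white / green black red blue white yellow

(r2,c2) = white
(r2,c3) = green
(r2,c5) = yellow
(r2,c6) = black
(r3,c1) = white
(r3,c5) = green
(r6,c5) = white
(r1,c1) = yellow
(r1,c4) = white
(r4,c1) = red
(r4,c2) = blue
(r4,c3) = white
(r4,c6) = green
(r5,c1) = black
(r5,c2) = red
(r5,c4) = green
(r5,c5) = blue
(r5,c6) = white
(r6,c3) = red
(r4,c4) = yellow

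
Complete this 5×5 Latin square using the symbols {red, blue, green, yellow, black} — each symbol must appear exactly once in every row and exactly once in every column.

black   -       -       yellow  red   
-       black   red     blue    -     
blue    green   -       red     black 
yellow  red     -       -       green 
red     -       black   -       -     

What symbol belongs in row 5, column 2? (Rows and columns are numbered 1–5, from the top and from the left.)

Cell (r1,c2): row 1 has {red,yellow,black}; column 2 has {red,green,black} → blue.
Cell (r1,c3): row 1 has {red,blue,yellow,black}; column 3 has {red,black} → green.
Cell (r2,c1): row 2 has {red,blue,black}; column 1 has {red,blue,yellow,black} → green.
Cell (r2,c5): row 2 has {red,blue,green,black}; column 5 has {red,green,black} → yellow.
Cell (r3,c3): row 3 has {red,blue,green,black}; column 3 has {red,green,black} → yellow.
Cell (r4,c3): row 4 has {red,green,yellow}; column 3 has {red,green,yellow,black} → blue.
Cell (r4,c4): row 4 has {red,blue,green,yellow}; column 4 has {red,blue,yellow} → black.
Cell (r5,c2): row 5 has {red,black}; column 2 has {red,blue,green,black} → yellow.

yellow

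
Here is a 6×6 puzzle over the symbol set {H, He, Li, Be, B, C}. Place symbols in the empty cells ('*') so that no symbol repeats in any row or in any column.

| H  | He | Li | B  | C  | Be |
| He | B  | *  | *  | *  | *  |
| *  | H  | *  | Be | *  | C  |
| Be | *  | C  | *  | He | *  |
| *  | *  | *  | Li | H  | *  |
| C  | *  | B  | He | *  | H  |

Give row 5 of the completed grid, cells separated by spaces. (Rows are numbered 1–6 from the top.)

B C Be Li H He

(r2,c6) = Li
(r3,c3) = He
(r4,c2) = Li
(r4,c4) = H
(r4,c6) = B
(r5,c1) = B
(r5,c3) = Be
(r5,c6) = He
(r6,c2) = Be
(r6,c5) = Li
(r2,c3) = H
(r2,c4) = C
(r2,c5) = Be
(r3,c1) = Li
(r3,c5) = B
(r5,c2) = C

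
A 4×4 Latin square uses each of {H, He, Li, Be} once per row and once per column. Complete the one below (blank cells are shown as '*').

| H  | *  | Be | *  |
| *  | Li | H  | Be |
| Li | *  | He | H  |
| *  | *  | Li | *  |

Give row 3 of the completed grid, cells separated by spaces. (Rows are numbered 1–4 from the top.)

Li Be He H

(r1,c2): row 1 has {H,Be}; column 2 has {Li}, so it must be He.
(r1,c4): row 1 has {H,He,Be}; column 4 has {H,Be}, so it must be Li.
(r2,c1): row 2 has {H,Li,Be}; column 1 has {H,Li}, so it must be He.
(r3,c2): row 3 has {H,He,Li}; column 2 has {He,Li}, so it must be Be.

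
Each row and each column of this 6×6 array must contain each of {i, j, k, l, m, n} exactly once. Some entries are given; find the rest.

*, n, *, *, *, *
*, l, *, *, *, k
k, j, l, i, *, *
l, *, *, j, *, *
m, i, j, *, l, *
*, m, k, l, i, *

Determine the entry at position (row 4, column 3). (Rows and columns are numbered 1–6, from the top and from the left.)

n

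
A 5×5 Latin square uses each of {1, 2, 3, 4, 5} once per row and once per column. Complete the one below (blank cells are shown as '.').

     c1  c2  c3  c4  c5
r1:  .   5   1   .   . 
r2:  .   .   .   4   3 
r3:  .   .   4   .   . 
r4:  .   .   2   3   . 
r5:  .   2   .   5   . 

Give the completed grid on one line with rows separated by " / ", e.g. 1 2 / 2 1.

3 5 1 2 4 / 2 1 5 4 3 / 5 3 4 1 2 / 1 4 2 3 5 / 4 2 3 5 1

(r1,c4): row 1 has {1,5}; column 4 has {3,4,5}, so it must be 2.
(r1,c5): row 1 has {1,2,5}; column 5 has {3}, so it must be 4.
(r2,c2): row 2 has {3,4}; column 2 has {2,5}, so it must be 1.
(r2,c3): row 2 has {1,3,4}; column 3 has {1,2,4}, so it must be 5.
(r3,c2): row 3 has {4}; column 2 has {1,2,5}, so it must be 3.
(r3,c4): row 3 has {3,4}; column 4 has {2,3,4,5}, so it must be 1.
(r4,c2): row 4 has {2,3}; column 2 has {1,2,3,5}, so it must be 4.
(r5,c3): row 5 has {2,5}; column 3 has {1,2,4,5}, so it must be 3.
(r5,c5): row 5 has {2,3,5}; column 5 has {3,4}, so it must be 1.
(r1,c1): row 1 has {1,2,4,5}; column 1 is empty so far, so it must be 3.
(r2,c1): row 2 has {1,3,4,5}; column 1 has {3}, so it must be 2.
(r3,c1): row 3 has {1,3,4}; column 1 has {2,3}, so it must be 5.
(r3,c5): row 3 has {1,3,4,5}; column 5 has {1,3,4}, so it must be 2.
(r4,c1): row 4 has {2,3,4}; column 1 has {2,3,5}, so it must be 1.
(r4,c5): row 4 has {1,2,3,4}; column 5 has {1,2,3,4}, so it must be 5.
(r5,c1): row 5 has {1,2,3,5}; column 1 has {1,2,3,5}, so it must be 4.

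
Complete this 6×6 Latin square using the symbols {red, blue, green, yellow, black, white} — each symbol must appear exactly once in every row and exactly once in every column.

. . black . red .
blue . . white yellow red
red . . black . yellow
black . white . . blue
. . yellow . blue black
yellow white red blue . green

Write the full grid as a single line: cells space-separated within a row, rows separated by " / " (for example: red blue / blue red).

green blue black yellow red white / blue black green white yellow red / red green blue black white yellow / black yellow white red green blue / white red yellow green blue black / yellow white red blue black green

Cell (r1,c6): row 1 has {red,black}; column 6 has {red,blue,green,yellow,black} → white.
Cell (r2,c3): row 2 has {red,blue,yellow,white}; column 3 has {red,yellow,black,white} → green.
Cell (r3,c3): row 3 has {red,yellow,black}; column 3 has {red,green,yellow,black,white} → blue.
Cell (r4,c5): row 4 has {blue,black,white}; column 5 has {red,blue,yellow} → green.
Cell (r6,c5): row 6 has {red,blue,green,yellow,white}; column 5 has {red,blue,green,yellow} → black.
Cell (r1,c1): row 1 has {red,black,white}; column 1 has {red,blue,yellow,black} → green.
Cell (r1,c4): row 1 has {red,green,black,white}; column 4 has {blue,black,white} → yellow.
Cell (r2,c2): row 2 has {red,blue,green,yellow,white}; column 2 has {white} → black.
Cell (r3,c2): row 3 has {red,blue,yellow,black}; column 2 has {black,white} → green.
Cell (r3,c5): row 3 has {red,blue,green,yellow,black}; column 5 has {red,blue,green,yellow,black} → white.
Cell (r4,c4): row 4 has {blue,green,black,white}; column 4 has {blue,yellow,black,white} → red.
Cell (r5,c1): row 5 has {blue,yellow,black}; column 1 has {red,blue,green,yellow,black} → white.
Cell (r5,c2): row 5 has {blue,yellow,black,white}; column 2 has {green,black,white} → red.
Cell (r5,c4): row 5 has {red,blue,yellow,black,white}; column 4 has {red,blue,yellow,black,white} → green.
Cell (r1,c2): row 1 has {red,green,yellow,black,white}; column 2 has {red,green,black,white} → blue.
Cell (r4,c2): row 4 has {red,blue,green,black,white}; column 2 has {red,blue,green,black,white} → yellow.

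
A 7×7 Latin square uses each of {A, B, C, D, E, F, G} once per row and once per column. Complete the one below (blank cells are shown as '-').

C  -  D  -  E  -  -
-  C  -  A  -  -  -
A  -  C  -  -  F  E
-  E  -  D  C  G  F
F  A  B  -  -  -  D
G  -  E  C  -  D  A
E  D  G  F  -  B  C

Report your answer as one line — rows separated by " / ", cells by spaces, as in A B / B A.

(r1,c6) = A
(r2,c3) = F
(r2,c6) = E
(r4,c1) = B
(r4,c3) = A
(r5,c5) = G
(r5,c6) = C
(r7,c5) = A
(r2,c1) = D
(r2,c5) = B
(r2,c7) = G
(r3,c5) = D
(r5,c4) = E
(r6,c5) = F
(r1,c7) = B
(r6,c2) = B
(r1,c4) = G
(r3,c2) = G
(r3,c4) = B
(r1,c2) = F

C F D G E A B / D C F A B E G / A G C B D F E / B E A D C G F / F A B E G C D / G B E C F D A / E D G F A B C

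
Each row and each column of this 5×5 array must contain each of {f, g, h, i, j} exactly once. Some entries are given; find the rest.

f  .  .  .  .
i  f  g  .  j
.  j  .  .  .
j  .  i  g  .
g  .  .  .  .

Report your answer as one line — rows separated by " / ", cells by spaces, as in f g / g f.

f g h j i / i f g h j / h j f i g / j h i g f / g i j f h

(r2,c4) = h
(r3,c1) = h
(r3,c3) = f
(r3,c4) = i
(r3,c5) = g
(r4,c2) = h
(r4,c5) = f
(r5,c2) = i
(r5,c5) = h
(r1,c2) = g
(r1,c4) = j
(r1,c5) = i
(r5,c3) = j
(r5,c4) = f
(r1,c3) = h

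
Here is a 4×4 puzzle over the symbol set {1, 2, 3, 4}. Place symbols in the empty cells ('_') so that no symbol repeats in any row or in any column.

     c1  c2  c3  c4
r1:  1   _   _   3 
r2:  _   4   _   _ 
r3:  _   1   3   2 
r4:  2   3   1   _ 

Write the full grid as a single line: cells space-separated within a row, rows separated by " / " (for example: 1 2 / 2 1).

row 1 has {1,3}; column 2 has {1,3,4} — only 2 is left for (r1,c2).
row 1 has {1,2,3}; column 3 has {1,3} — only 4 is left for (r1,c3).
row 2 has {4}; column 1 has {1,2} — only 3 is left for (r2,c1).
row 2 has {3,4}; column 3 has {1,3,4} — only 2 is left for (r2,c3).
row 2 has {2,3,4}; column 4 has {2,3} — only 1 is left for (r2,c4).
row 3 has {1,2,3}; column 1 has {1,2,3} — only 4 is left for (r3,c1).
row 4 has {1,2,3}; column 4 has {1,2,3} — only 4 is left for (r4,c4).

1 2 4 3 / 3 4 2 1 / 4 1 3 2 / 2 3 1 4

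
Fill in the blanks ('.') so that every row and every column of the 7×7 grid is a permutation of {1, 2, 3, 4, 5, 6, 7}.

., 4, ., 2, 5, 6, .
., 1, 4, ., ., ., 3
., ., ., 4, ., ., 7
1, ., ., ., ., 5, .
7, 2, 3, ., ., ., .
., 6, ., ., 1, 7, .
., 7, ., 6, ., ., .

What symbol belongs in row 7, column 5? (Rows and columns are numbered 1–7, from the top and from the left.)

Cell (r1,c1): row 1 has {2,4,5,6}; column 1 has {1,7} → 3.
Cell (r1,c7): row 1 has {2,3,4,5,6}; column 7 has {3,7} → 1.
Cell (r2,c6): row 2 has {1,3,4}; column 6 has {5,6,7} → 2.
Cell (r4,c2): row 4 has {1,5}; column 2 has {1,2,4,6,7} → 3.
Cell (r4,c4): row 4 has {1,3,5}; column 4 has {2,4,6} → 7.
Cell (r1,c3): row 1 has {1,2,3,4,5,6}; column 3 has {3,4} → 7.
Cell (r2,c4): row 2 has {1,2,3,4}; column 4 has {2,4,6,7} → 5.
Cell (r3,c2): row 3 has {4,7}; column 2 has {1,2,3,4,6,7} → 5.
Cell (r5,c4): row 5 has {2,3,7}; column 4 has {2,4,5,6,7} → 1.
Cell (r5,c6): row 5 has {1,2,3,7}; column 6 has {2,5,6,7} → 4.
Cell (r6,c4): row 6 has {1,6,7}; column 4 has {1,2,4,5,6,7} → 3.
Cell (r2,c1): row 2 has {1,2,3,4,5}; column 1 has {1,3,7} → 6.
Cell (r2,c5): row 2 has {1,2,3,4,5,6}; column 5 has {1,5} → 7.
Cell (r3,c1): row 3 has {4,5,7}; column 1 has {1,3,6,7} → 2.
Cell (r5,c5): row 5 has {1,2,3,4,7}; column 5 has {1,5,7} → 6.
Cell (r5,c7): row 5 has {1,2,3,4,6,7}; column 7 has {1,3,7} → 5.
Cell (r3,c5): row 3 has {2,4,5,7}; column 5 has {1,5,6,7} → 3.
Cell (r3,c6): row 3 has {2,3,4,5,7}; column 6 has {2,4,5,6,7} → 1.
Cell (r7,c6): row 7 has {6,7}; column 6 has {1,2,4,5,6,7} → 3.
Cell (r3,c3): row 3 has {1,2,3,4,5,7}; column 3 has {3,4,7} → 6.
Cell (r4,c3): row 4 has {1,3,5,7}; column 3 has {3,4,6,7} → 2.
Cell (r4,c5): row 4 has {1,2,3,5,7}; column 5 has {1,3,5,6,7} → 4.
Cell (r4,c7): row 4 has {1,2,3,4,5,7}; column 7 has {1,3,5,7} → 6.
Cell (r6,c3): row 6 has {1,3,6,7}; column 3 has {2,3,4,6,7} → 5.
Cell (r7,c3): row 7 has {3,6,7}; column 3 has {2,3,4,5,6,7} → 1.
Cell (r7,c5): row 7 has {1,3,6,7}; column 5 has {1,3,4,5,6,7} → 2.

2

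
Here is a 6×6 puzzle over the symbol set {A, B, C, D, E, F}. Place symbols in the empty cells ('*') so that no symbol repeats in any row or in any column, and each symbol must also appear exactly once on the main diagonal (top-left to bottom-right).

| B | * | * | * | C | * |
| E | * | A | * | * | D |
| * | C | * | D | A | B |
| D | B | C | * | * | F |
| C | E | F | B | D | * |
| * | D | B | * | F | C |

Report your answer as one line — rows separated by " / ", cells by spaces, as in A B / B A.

At row 2, column 2: row 2 has {A,D,E}; column 2 has {B,C,D,E}; the diagonal has {B,C,D}; that leaves F.
At row 2, column 4: row 2 has {A,D,E,F}; column 4 has {B,D}; that leaves C.
At row 2, column 5: row 2 has {A,C,D,E,F}; column 5 has {A,C,D,F}; that leaves B.
At row 3, column 1: row 3 has {A,B,C,D}; column 1 has {B,C,D,E}; that leaves F.
At row 3, column 3: row 3 has {A,B,C,D,F}; column 3 has {A,B,C,F}; the diagonal has {B,C,D,F}; that leaves E.
At row 4, column 4: row 4 has {B,C,D,F}; column 4 has {B,C,D}; the diagonal has {B,C,D,E,F}; that leaves A.
At row 4, column 5: row 4 has {A,B,C,D,F}; column 5 has {A,B,C,D,F}; that leaves E.
At row 5, column 6: row 5 has {B,C,D,E,F}; column 6 has {B,C,D,F}; that leaves A.
At row 6, column 1: row 6 has {B,C,D,F}; column 1 has {B,C,D,E,F}; that leaves A.
At row 6, column 4: row 6 has {A,B,C,D,F}; column 4 has {A,B,C,D}; that leaves E.
At row 1, column 2: row 1 has {B,C}; column 2 has {B,C,D,E,F}; that leaves A.
At row 1, column 3: row 1 has {A,B,C}; column 3 has {A,B,C,E,F}; that leaves D.
At row 1, column 4: row 1 has {A,B,C,D}; column 4 has {A,B,C,D,E}; that leaves F.
At row 1, column 6: row 1 has {A,B,C,D,F}; column 6 has {A,B,C,D,F}; that leaves E.

B A D F C E / E F A C B D / F C E D A B / D B C A E F / C E F B D A / A D B E F C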